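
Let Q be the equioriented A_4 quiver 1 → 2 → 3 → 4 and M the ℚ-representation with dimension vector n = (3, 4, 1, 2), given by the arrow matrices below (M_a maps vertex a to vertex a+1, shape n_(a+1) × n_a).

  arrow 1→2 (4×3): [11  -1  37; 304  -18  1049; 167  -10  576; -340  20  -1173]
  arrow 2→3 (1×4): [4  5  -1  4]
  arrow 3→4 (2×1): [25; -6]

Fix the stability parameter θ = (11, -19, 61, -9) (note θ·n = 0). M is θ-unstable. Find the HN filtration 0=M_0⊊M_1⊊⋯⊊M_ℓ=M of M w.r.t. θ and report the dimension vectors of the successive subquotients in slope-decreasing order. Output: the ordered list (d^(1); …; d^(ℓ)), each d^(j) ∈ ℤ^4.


Via rank(M_{q-1}∘⋯∘M_p): M ≅ I[1,2]^2, I[1,4], I[2,2], I[4,4].
μ_θ-semistable layers: μ^(1)=26; μ^(2)=-4; μ^(3)=-9; μ^(4)=-19

((0, 0, 1, 1); (3, 3, 0, 0); (0, 0, 0, 1); (0, 1, 0, 0))


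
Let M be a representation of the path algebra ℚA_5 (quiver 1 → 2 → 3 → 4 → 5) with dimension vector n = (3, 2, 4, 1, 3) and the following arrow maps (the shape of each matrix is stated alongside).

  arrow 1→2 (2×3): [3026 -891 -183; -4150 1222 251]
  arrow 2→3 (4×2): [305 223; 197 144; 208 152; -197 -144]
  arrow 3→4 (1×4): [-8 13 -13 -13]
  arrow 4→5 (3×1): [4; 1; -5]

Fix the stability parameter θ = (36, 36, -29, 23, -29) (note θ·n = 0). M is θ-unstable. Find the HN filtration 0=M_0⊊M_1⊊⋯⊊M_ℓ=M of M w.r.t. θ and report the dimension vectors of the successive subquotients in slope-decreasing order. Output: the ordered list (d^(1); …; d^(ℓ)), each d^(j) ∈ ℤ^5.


Via rank(M_{q-1}∘⋯∘M_p): M ≅ I[1,1], I[1,3], I[1,5], I[3,3]^2, I[5,5]^2.
μ_θ-semistable layers: μ^(1)=36; μ^(2)=43/3; μ^(3)=37/5; μ^(4)=-29

((1, 0, 0, 0, 0); (1, 1, 1, 0, 0); (1, 1, 1, 1, 1); (0, 0, 2, 0, 2))


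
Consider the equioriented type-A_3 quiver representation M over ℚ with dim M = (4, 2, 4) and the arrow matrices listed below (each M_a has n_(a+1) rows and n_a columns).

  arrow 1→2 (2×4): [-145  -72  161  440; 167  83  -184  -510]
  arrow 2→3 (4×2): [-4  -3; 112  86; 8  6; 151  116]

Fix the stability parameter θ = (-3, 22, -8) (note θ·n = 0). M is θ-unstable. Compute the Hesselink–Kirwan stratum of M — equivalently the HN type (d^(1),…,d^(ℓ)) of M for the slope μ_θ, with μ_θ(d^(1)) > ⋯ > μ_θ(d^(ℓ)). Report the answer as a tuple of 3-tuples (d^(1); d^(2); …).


Via rank(M_{q-1}∘⋯∘M_p): M ≅ I[1,1]^2, I[1,3]^2, I[3,3]^2.
μ_θ-semistable layers: μ^(1)=7; μ^(2)=-3; μ^(3)=-8

((0, 2, 2); (4, 0, 0); (0, 0, 2))


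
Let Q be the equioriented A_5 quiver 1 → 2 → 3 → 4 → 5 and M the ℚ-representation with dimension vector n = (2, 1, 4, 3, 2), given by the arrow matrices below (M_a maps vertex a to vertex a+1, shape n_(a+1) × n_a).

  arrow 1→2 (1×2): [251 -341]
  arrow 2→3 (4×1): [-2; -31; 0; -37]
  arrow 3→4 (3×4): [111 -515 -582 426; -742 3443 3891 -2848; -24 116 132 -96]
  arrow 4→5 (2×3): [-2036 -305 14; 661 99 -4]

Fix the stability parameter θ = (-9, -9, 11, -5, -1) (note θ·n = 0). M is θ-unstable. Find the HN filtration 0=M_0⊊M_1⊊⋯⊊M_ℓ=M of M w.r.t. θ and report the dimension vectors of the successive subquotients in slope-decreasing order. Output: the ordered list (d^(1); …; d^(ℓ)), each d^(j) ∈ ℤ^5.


Barcode: M ≅ I[1,1], I[1,5], I[3,3]^2, I[3,5], I[4,4]. HN layers by μ_θ (4 steps, strictly decreasing):
  μ^(1)=11; μ^(2)=5/3; μ^(3)=-5; μ^(4)=-9

((0, 0, 2, 0, 0); (0, 0, 2, 2, 2); (0, 0, 0, 1, 0); (2, 1, 0, 0, 0))


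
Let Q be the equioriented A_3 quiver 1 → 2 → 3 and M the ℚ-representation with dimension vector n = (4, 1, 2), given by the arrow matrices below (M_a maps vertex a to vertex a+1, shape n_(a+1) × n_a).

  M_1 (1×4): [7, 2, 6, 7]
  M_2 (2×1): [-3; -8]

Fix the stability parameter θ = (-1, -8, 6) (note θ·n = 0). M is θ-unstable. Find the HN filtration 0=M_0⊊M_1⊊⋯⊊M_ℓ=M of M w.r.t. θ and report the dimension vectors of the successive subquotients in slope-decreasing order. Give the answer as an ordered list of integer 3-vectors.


Via rank(M_{q-1}∘⋯∘M_p): M ≅ I[1,1]^3, I[1,3], I[3,3].
μ_θ-semistable layers: μ^(1)=6; μ^(2)=-1; μ^(3)=-9/2

((0, 0, 2); (3, 0, 0); (1, 1, 0))


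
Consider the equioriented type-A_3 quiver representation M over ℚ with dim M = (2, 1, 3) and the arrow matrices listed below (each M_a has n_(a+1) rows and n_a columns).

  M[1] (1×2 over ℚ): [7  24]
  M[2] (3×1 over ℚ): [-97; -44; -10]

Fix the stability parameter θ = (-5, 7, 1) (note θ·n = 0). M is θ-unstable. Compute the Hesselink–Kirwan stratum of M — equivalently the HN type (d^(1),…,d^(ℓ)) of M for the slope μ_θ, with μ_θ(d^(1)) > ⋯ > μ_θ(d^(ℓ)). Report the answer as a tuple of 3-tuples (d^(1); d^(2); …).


Barcode: M ≅ I[1,1], I[1,3], I[3,3]^2. HN layers by μ_θ (3 steps, strictly decreasing):
  μ^(1)=4; μ^(2)=1; μ^(3)=-5

((0, 1, 1); (0, 0, 2); (2, 0, 0))


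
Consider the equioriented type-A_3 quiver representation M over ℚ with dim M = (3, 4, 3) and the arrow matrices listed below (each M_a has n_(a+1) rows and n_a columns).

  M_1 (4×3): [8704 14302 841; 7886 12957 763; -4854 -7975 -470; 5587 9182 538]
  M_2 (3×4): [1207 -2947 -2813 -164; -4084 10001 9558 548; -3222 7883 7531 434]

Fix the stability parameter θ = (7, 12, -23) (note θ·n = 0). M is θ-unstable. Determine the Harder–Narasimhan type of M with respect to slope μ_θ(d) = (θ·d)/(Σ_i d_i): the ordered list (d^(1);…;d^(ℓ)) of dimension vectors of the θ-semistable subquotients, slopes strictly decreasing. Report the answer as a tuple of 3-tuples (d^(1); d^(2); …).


Interval decomposition of M: I[1,3]^3, I[2,2].
HN type (ℓ=2): μ^(1)=12; μ^(2)=-4/3

((0, 1, 0); (3, 3, 3))


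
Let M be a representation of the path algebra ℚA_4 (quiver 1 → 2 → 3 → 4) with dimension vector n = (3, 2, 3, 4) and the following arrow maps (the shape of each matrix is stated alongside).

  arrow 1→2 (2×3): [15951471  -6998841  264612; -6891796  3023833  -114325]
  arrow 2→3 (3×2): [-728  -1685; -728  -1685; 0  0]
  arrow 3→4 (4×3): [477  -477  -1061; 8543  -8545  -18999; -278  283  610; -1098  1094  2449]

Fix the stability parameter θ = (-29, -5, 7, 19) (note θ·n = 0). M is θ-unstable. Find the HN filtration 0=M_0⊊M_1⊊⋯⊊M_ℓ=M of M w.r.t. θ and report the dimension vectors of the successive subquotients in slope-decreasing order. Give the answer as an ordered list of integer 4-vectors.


Interval decomposition of M: I[1,1], I[1,2], I[1,4], I[3,4]^2, I[4,4].
HN type (ℓ=4): μ^(1)=19; μ^(2)=7; μ^(3)=-5; μ^(4)=-29

((0, 0, 0, 4); (0, 0, 3, 0); (0, 2, 0, 0); (3, 0, 0, 0))


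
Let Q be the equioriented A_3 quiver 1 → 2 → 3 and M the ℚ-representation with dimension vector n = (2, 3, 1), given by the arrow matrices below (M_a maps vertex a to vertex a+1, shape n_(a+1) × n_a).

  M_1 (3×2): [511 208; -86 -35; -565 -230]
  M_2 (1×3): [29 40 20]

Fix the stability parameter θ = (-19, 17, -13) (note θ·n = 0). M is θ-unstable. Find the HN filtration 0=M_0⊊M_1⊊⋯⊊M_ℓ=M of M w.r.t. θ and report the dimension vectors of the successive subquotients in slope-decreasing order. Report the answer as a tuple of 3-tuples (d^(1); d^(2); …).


Via rank(M_{q-1}∘⋯∘M_p): M ≅ I[1,2], I[1,3], I[2,2].
μ_θ-semistable layers: μ^(1)=17; μ^(2)=2; μ^(3)=-19

((0, 2, 0); (0, 1, 1); (2, 0, 0))


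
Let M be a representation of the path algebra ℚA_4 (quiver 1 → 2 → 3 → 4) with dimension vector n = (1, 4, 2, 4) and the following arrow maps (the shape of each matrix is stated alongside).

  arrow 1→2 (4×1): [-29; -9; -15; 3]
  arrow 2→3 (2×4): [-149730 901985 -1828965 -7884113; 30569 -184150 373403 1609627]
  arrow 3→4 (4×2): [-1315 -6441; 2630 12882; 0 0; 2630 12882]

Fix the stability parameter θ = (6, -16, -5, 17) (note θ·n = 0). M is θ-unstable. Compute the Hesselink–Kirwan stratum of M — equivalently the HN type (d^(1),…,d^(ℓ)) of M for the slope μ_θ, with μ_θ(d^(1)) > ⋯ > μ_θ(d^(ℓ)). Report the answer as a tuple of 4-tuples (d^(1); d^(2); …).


Barcode: M ≅ I[1,3], I[2,2]^2, I[2,4], I[4,4]^3. HN layers by μ_θ (3 steps, strictly decreasing):
  μ^(1)=17; μ^(2)=-5; μ^(3)=-16

((0, 0, 0, 4); (1, 1, 2, 0); (0, 3, 0, 0))


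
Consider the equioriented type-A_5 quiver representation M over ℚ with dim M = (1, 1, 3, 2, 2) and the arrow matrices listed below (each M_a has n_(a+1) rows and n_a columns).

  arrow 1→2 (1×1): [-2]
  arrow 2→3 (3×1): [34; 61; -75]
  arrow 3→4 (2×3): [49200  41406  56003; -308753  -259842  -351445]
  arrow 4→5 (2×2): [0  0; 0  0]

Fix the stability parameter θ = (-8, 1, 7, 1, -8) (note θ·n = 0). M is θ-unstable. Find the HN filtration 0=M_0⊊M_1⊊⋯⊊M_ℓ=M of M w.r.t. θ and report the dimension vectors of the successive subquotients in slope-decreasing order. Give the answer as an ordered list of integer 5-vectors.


Via rank(M_{q-1}∘⋯∘M_p): M ≅ I[1,4], I[3,3], I[3,4], I[5,5]^2.
μ_θ-semistable layers: μ^(1)=7; μ^(2)=4; μ^(3)=1; μ^(4)=-8

((0, 0, 1, 0, 0); (0, 0, 2, 2, 0); (0, 1, 0, 0, 0); (1, 0, 0, 0, 2))


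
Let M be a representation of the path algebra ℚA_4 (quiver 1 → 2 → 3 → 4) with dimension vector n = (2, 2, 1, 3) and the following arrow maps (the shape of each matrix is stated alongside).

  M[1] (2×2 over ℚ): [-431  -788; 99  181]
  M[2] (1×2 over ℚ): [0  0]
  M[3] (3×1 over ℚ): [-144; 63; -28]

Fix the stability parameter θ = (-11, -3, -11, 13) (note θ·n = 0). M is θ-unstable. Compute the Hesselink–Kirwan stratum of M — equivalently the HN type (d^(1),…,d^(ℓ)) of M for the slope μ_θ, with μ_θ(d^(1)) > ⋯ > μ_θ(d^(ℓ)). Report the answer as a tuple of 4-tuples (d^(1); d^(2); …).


Interval decomposition of M: I[1,2]^2, I[3,4], I[4,4]^2.
HN type (ℓ=3): μ^(1)=13; μ^(2)=-3; μ^(3)=-11

((0, 0, 0, 3); (0, 2, 0, 0); (2, 0, 1, 0))


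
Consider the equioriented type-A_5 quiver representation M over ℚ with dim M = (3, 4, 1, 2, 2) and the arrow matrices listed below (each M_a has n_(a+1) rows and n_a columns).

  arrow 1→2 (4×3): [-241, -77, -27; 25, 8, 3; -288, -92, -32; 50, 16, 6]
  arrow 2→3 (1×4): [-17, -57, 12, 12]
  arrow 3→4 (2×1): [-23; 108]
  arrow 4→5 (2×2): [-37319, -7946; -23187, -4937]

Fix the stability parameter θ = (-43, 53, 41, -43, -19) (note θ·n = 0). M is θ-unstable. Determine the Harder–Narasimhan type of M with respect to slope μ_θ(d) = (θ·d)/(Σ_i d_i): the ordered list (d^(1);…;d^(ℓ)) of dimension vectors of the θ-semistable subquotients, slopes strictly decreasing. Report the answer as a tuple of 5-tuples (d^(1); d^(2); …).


Barcode: M ≅ I[1,1], I[1,2], I[1,5], I[2,2]^2, I[4,5]. HN layers by μ_θ (4 steps, strictly decreasing):
  μ^(1)=53; μ^(2)=8; μ^(3)=-19; μ^(4)=-43

((0, 3, 0, 0, 0); (0, 1, 1, 1, 1); (0, 0, 0, 0, 1); (3, 0, 0, 1, 0))


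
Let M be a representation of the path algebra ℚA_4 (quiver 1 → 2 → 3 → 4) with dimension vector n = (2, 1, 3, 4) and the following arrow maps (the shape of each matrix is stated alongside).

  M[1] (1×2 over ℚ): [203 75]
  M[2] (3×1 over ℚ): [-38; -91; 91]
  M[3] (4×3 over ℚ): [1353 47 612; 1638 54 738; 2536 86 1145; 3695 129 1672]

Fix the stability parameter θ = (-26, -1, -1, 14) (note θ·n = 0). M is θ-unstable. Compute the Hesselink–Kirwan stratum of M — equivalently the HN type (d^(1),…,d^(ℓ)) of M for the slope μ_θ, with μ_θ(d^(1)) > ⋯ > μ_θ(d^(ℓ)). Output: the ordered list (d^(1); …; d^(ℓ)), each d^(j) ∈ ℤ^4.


Barcode: M ≅ I[1,1], I[1,4], I[3,3], I[3,4], I[4,4]^2. HN layers by μ_θ (3 steps, strictly decreasing):
  μ^(1)=14; μ^(2)=-1; μ^(3)=-26

((0, 0, 0, 4); (0, 1, 3, 0); (2, 0, 0, 0))


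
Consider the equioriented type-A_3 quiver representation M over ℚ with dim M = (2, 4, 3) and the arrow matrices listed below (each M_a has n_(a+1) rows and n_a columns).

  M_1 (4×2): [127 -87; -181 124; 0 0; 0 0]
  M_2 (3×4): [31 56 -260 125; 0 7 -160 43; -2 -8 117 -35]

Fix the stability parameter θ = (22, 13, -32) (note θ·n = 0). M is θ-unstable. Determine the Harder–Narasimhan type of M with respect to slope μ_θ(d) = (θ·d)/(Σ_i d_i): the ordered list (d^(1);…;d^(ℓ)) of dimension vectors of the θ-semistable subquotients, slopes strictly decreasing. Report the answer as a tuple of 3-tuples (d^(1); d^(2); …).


Interval decomposition of M: I[1,3]^2, I[2,2], I[2,3].
HN type (ℓ=3): μ^(1)=13; μ^(2)=1; μ^(3)=-19/2

((0, 1, 0); (2, 2, 2); (0, 1, 1))


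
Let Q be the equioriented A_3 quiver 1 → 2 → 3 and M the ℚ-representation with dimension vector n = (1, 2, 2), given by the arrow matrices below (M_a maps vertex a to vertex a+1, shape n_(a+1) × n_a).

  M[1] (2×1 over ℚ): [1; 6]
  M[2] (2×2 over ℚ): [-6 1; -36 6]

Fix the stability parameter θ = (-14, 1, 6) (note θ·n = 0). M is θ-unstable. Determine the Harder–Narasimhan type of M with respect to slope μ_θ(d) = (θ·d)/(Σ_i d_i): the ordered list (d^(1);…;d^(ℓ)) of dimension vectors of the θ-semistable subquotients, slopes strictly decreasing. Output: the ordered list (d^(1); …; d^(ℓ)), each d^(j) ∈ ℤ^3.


Via rank(M_{q-1}∘⋯∘M_p): M ≅ I[1,2], I[2,3], I[3,3].
μ_θ-semistable layers: μ^(1)=6; μ^(2)=1; μ^(3)=-14

((0, 0, 2); (0, 2, 0); (1, 0, 0))


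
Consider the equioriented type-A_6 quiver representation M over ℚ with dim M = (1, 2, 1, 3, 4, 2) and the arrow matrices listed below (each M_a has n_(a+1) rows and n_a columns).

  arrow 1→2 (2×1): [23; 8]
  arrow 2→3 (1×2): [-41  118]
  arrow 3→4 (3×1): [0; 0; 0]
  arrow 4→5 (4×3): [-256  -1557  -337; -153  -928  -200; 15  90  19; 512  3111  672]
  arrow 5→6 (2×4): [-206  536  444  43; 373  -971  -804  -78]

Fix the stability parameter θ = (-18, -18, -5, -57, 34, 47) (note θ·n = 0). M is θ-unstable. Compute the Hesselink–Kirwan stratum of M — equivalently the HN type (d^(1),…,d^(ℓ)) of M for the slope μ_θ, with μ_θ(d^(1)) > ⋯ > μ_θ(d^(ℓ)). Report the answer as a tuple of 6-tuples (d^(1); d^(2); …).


Via rank(M_{q-1}∘⋯∘M_p): M ≅ I[1,3], I[2,2], I[4,5], I[4,6]^2, I[5,5].
μ_θ-semistable layers: μ^(1)=47; μ^(2)=34; μ^(3)=-5; μ^(4)=-18; μ^(5)=-57

((0, 0, 0, 0, 0, 2); (0, 0, 0, 0, 4, 0); (0, 0, 1, 0, 0, 0); (1, 2, 0, 0, 0, 0); (0, 0, 0, 3, 0, 0))


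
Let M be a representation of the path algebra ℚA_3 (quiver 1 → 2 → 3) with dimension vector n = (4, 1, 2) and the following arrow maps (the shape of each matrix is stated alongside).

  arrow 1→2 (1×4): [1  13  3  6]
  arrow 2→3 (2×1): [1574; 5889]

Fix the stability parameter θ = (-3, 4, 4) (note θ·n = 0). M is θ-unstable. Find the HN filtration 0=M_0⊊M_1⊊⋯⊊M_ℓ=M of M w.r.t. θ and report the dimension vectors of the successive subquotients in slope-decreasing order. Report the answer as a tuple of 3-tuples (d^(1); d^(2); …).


Via rank(M_{q-1}∘⋯∘M_p): M ≅ I[1,1]^3, I[1,3], I[3,3].
μ_θ-semistable layers: μ^(1)=4; μ^(2)=-3

((0, 1, 2); (4, 0, 0))


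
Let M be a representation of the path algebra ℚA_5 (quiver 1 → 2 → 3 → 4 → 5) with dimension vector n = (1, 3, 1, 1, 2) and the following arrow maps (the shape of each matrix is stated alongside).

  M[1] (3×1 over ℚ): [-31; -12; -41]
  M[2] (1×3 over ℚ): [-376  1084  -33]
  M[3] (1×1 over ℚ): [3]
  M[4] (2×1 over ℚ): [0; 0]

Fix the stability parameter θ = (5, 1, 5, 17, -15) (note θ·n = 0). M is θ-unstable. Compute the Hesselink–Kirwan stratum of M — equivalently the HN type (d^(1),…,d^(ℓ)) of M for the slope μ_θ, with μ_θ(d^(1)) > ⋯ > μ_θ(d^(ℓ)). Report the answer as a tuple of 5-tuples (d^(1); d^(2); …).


Via rank(M_{q-1}∘⋯∘M_p): M ≅ I[1,4], I[2,2]^2, I[5,5]^2.
μ_θ-semistable layers: μ^(1)=17; μ^(2)=5; μ^(3)=3; μ^(4)=1; μ^(5)=-15

((0, 0, 0, 1, 0); (0, 0, 1, 0, 0); (1, 1, 0, 0, 0); (0, 2, 0, 0, 0); (0, 0, 0, 0, 2))


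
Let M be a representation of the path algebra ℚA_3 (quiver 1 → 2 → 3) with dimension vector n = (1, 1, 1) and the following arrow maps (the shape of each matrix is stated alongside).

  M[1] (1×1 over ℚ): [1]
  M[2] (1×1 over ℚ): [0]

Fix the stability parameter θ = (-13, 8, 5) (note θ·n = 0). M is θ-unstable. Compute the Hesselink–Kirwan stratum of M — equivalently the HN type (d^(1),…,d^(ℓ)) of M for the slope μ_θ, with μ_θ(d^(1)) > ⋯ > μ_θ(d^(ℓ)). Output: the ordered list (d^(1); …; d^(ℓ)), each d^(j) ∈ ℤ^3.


Interval decomposition of M: I[1,2], I[3,3].
HN type (ℓ=3): μ^(1)=8; μ^(2)=5; μ^(3)=-13

((0, 1, 0); (0, 0, 1); (1, 0, 0))


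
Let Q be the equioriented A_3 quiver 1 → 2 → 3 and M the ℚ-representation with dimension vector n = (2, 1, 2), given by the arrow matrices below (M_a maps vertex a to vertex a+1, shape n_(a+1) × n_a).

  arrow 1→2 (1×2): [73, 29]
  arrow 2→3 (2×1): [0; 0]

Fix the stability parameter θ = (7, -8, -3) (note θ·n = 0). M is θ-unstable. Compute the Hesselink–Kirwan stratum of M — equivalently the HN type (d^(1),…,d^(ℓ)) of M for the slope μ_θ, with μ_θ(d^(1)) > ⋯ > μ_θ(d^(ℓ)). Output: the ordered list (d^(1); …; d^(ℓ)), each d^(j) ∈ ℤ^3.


Interval decomposition of M: I[1,1], I[1,2], I[3,3]^2.
HN type (ℓ=3): μ^(1)=7; μ^(2)=-1/2; μ^(3)=-3

((1, 0, 0); (1, 1, 0); (0, 0, 2))


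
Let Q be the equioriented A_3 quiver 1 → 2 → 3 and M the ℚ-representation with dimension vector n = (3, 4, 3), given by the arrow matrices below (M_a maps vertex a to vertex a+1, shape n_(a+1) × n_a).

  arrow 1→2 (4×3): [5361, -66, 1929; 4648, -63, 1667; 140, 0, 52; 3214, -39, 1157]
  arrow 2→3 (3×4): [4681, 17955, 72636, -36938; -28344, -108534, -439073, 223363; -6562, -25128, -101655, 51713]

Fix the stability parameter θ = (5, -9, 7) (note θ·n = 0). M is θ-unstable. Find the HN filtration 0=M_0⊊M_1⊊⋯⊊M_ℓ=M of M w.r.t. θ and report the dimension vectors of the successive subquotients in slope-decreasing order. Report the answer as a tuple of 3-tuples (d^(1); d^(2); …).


Interval decomposition of M: I[1,1], I[1,3]^2, I[2,2]^2, I[3,3].
HN type (ℓ=4): μ^(1)=7; μ^(2)=5; μ^(3)=-2; μ^(4)=-9

((0, 0, 3); (1, 0, 0); (2, 2, 0); (0, 2, 0))


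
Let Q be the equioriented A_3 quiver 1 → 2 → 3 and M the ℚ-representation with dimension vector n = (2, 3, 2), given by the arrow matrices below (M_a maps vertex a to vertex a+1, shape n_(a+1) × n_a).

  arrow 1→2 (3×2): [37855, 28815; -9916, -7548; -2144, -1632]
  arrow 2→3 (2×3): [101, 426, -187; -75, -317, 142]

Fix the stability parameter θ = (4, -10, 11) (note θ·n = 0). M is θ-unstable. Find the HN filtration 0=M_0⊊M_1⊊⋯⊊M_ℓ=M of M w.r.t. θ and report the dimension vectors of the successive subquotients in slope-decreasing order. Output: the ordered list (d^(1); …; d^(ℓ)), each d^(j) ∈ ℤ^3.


Via rank(M_{q-1}∘⋯∘M_p): M ≅ I[1,1], I[1,3], I[2,2], I[2,3].
μ_θ-semistable layers: μ^(1)=11; μ^(2)=4; μ^(3)=-3; μ^(4)=-10

((0, 0, 2); (1, 0, 0); (1, 1, 0); (0, 2, 0))


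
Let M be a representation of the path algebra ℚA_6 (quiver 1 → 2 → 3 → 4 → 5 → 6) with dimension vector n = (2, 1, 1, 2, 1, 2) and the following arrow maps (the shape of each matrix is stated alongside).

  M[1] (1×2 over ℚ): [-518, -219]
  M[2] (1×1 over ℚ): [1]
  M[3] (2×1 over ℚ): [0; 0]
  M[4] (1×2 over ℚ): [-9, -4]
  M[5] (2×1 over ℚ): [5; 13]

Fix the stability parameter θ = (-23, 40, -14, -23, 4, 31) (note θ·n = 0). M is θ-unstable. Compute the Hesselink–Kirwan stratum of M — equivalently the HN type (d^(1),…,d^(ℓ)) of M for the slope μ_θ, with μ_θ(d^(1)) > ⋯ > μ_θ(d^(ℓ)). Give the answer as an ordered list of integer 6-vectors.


Interval decomposition of M: I[1,1], I[1,3], I[4,4], I[4,6], I[6,6].
HN type (ℓ=4): μ^(1)=31; μ^(2)=13; μ^(3)=4; μ^(4)=-23

((0, 0, 0, 0, 0, 2); (0, 1, 1, 0, 0, 0); (0, 0, 0, 0, 1, 0); (2, 0, 0, 2, 0, 0))


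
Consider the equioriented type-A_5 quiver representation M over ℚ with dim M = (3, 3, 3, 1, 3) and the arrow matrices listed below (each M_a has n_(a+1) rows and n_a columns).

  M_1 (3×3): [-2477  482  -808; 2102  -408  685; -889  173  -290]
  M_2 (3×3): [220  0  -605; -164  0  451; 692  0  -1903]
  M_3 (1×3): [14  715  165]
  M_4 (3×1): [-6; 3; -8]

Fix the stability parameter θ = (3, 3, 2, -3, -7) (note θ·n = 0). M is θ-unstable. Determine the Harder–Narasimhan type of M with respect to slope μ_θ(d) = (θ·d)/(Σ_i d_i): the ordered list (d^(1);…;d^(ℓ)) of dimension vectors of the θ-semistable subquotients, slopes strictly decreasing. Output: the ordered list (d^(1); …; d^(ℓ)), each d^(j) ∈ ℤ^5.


Barcode: M ≅ I[1,2]^2, I[1,3], I[3,3], I[3,5], I[5,5]^2. HN layers by μ_θ (5 steps, strictly decreasing):
  μ^(1)=3; μ^(2)=8/3; μ^(3)=2; μ^(4)=-8/3; μ^(5)=-7

((2, 2, 0, 0, 0); (1, 1, 1, 0, 0); (0, 0, 1, 0, 0); (0, 0, 1, 1, 1); (0, 0, 0, 0, 2))


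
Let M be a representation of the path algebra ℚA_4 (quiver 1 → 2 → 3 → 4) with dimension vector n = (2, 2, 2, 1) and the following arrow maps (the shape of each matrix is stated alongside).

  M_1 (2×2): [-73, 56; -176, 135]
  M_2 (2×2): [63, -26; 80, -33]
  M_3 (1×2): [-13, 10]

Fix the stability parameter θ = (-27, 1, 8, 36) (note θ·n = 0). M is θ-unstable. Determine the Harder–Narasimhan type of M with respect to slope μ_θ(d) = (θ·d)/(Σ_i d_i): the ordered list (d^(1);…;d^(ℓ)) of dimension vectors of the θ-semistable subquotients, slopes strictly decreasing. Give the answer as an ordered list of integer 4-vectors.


Barcode: M ≅ I[1,3], I[1,4]. HN layers by μ_θ (4 steps, strictly decreasing):
  μ^(1)=36; μ^(2)=8; μ^(3)=1; μ^(4)=-27

((0, 0, 0, 1); (0, 0, 2, 0); (0, 2, 0, 0); (2, 0, 0, 0))


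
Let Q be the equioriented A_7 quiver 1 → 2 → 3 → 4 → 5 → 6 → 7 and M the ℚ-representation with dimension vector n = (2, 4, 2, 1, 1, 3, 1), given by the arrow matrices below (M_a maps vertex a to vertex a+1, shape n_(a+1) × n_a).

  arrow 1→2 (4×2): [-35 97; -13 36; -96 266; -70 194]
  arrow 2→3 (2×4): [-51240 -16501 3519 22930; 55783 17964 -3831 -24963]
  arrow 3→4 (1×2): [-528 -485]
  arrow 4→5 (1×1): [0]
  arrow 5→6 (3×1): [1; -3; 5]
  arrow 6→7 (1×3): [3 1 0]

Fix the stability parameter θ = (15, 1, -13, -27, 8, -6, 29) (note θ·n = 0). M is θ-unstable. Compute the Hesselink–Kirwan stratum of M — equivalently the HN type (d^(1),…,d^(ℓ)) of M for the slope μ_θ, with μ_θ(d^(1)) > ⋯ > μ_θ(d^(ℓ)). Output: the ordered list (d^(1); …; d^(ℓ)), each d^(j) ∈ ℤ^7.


Via rank(M_{q-1}∘⋯∘M_p): M ≅ I[1,3], I[1,4], I[2,2]^2, I[5,6], I[6,6], I[6,7].
μ_θ-semistable layers: μ^(1)=29; μ^(2)=1; μ^(3)=-6

((0, 0, 0, 0, 0, 0, 1); (1, 3, 1, 0, 1, 1, 0); (1, 1, 1, 1, 0, 2, 0))


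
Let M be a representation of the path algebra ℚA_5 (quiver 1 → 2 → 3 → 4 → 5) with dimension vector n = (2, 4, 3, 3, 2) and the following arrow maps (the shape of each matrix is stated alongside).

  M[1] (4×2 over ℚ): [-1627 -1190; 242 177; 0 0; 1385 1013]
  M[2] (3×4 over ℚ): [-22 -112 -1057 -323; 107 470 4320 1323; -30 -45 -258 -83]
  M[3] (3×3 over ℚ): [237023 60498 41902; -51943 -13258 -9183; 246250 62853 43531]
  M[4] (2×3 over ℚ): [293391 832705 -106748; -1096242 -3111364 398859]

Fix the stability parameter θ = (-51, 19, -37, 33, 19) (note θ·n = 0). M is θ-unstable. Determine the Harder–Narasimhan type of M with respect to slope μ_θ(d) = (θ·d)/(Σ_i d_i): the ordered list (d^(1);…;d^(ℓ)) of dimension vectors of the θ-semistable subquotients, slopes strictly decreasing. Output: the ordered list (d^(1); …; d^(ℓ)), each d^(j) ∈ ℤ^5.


Barcode: M ≅ I[1,5]^2, I[2,2], I[2,4]. HN layers by μ_θ (5 steps, strictly decreasing):
  μ^(1)=33; μ^(2)=26; μ^(3)=19; μ^(4)=-9; μ^(5)=-51

((0, 0, 0, 1, 0); (0, 0, 0, 2, 2); (0, 1, 0, 0, 0); (0, 3, 3, 0, 0); (2, 0, 0, 0, 0))


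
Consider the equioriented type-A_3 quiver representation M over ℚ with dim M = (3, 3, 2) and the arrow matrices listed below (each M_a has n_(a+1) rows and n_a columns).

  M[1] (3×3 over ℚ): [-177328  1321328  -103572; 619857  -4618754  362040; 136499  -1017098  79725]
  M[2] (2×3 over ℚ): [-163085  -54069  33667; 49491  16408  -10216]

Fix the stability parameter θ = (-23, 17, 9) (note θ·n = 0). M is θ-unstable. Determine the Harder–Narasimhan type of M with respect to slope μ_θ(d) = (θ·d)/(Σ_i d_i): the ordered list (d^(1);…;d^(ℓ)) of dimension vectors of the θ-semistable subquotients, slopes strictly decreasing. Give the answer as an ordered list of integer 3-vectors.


Interval decomposition of M: I[1,1], I[1,2], I[1,3], I[2,3].
HN type (ℓ=3): μ^(1)=17; μ^(2)=13; μ^(3)=-23

((0, 1, 0); (0, 2, 2); (3, 0, 0))


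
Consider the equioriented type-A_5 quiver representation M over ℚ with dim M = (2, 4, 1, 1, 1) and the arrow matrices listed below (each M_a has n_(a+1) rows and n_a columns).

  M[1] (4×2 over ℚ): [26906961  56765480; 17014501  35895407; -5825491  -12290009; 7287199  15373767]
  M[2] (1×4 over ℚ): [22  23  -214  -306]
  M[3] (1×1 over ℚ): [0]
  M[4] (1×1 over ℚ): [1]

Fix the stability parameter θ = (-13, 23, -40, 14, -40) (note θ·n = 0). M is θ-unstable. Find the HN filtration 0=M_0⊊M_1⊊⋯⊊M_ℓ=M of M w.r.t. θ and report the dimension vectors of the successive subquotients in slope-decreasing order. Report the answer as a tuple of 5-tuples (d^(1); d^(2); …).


Via rank(M_{q-1}∘⋯∘M_p): M ≅ I[1,2], I[1,3], I[2,2]^2, I[4,5].
μ_θ-semistable layers: μ^(1)=23; μ^(2)=-17/2; μ^(3)=-13

((0, 3, 0, 0, 0); (0, 1, 1, 0, 0); (2, 0, 0, 1, 1))


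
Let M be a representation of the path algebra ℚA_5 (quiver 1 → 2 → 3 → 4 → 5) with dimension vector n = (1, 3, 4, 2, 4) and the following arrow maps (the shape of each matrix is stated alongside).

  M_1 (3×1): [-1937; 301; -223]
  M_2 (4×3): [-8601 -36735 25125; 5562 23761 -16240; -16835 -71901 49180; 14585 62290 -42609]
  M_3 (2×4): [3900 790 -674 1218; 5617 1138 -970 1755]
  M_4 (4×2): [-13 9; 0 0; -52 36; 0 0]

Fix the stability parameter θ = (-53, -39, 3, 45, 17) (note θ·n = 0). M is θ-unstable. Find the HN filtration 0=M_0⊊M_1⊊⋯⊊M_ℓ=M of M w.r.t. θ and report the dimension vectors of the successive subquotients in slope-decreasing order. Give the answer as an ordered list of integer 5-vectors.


Via rank(M_{q-1}∘⋯∘M_p): M ≅ I[1,5], I[2,3], I[2,4], I[3,3], I[5,5]^3.
μ_θ-semistable layers: μ^(1)=45; μ^(2)=31; μ^(3)=17; μ^(4)=3; μ^(5)=-39; μ^(6)=-53

((0, 0, 0, 1, 0); (0, 0, 0, 1, 1); (0, 0, 0, 0, 3); (0, 0, 4, 0, 0); (0, 3, 0, 0, 0); (1, 0, 0, 0, 0))


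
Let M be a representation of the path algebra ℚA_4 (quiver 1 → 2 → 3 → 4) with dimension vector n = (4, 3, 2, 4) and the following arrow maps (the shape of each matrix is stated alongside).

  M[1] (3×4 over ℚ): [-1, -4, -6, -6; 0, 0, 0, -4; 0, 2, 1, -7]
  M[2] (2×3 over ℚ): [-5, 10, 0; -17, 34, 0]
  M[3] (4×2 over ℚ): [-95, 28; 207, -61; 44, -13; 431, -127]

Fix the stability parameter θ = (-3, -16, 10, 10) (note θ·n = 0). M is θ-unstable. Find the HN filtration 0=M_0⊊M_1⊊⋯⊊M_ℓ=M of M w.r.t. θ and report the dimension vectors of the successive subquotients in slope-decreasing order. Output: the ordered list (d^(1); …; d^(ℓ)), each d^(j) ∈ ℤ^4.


Interval decomposition of M: I[1,1], I[1,2]^2, I[1,4], I[3,4], I[4,4]^2.
HN type (ℓ=3): μ^(1)=10; μ^(2)=-3; μ^(3)=-19/2

((0, 0, 2, 4); (1, 0, 0, 0); (3, 3, 0, 0))


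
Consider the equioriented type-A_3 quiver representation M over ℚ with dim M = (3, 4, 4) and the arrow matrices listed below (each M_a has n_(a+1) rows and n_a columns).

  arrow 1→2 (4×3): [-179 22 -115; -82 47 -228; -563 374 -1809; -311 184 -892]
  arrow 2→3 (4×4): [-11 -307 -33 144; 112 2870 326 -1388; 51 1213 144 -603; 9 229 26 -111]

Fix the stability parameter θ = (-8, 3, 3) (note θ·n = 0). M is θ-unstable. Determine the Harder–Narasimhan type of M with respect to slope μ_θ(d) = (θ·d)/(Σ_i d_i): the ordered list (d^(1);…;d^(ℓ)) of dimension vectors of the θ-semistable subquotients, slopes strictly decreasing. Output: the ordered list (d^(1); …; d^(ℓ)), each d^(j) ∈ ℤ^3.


Interval decomposition of M: I[1,3]^3, I[2,3].
HN type (ℓ=2): μ^(1)=3; μ^(2)=-8

((0, 4, 4); (3, 0, 0))


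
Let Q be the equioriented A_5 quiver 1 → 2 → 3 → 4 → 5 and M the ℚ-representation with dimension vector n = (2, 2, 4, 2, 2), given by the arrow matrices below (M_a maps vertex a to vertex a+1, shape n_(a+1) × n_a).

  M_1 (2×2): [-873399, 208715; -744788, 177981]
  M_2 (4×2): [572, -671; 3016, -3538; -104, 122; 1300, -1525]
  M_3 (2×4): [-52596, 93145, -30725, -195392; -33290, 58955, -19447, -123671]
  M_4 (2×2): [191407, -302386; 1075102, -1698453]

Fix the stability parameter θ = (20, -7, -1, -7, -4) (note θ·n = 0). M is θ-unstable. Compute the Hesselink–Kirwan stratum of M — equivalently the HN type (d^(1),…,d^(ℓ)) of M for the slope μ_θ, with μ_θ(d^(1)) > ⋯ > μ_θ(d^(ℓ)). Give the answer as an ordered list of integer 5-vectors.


Interval decomposition of M: I[1,2], I[1,5], I[3,3]^2, I[3,5].
HN type (ℓ=4): μ^(1)=13/2; μ^(2)=1/5; μ^(3)=-1; μ^(4)=-4

((1, 1, 0, 0, 0); (1, 1, 1, 1, 1); (0, 0, 2, 0, 0); (0, 0, 1, 1, 1))


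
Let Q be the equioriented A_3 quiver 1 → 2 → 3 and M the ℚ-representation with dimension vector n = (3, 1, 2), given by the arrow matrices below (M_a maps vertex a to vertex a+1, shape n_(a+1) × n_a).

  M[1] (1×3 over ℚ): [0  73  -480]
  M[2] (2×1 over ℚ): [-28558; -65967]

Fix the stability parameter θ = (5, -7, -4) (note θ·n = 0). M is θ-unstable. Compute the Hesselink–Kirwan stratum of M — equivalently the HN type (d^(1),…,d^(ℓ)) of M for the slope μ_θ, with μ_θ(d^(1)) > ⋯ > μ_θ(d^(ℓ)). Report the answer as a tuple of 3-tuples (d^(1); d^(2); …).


Barcode: M ≅ I[1,1]^2, I[1,3], I[3,3]. HN layers by μ_θ (3 steps, strictly decreasing):
  μ^(1)=5; μ^(2)=-2; μ^(3)=-4

((2, 0, 0); (1, 1, 1); (0, 0, 1))


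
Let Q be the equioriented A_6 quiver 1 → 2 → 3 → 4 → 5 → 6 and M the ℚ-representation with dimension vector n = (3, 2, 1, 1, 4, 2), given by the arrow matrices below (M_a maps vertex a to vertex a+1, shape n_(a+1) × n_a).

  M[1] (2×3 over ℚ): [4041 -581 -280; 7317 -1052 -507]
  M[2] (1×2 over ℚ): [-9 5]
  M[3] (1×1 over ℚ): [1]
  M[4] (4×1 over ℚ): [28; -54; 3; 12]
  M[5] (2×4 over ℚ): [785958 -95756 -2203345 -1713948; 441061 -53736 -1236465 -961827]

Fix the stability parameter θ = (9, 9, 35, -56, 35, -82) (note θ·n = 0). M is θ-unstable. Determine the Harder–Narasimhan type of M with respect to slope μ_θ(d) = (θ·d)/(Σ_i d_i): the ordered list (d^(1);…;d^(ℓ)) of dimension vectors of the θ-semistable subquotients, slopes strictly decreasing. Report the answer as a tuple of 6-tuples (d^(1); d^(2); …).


Via rank(M_{q-1}∘⋯∘M_p): M ≅ I[1,1], I[1,2], I[1,6], I[5,5]^2, I[5,6].
μ_θ-semistable layers: μ^(1)=35; μ^(2)=9; μ^(3)=-25/3; μ^(4)=-47/2

((0, 0, 0, 0, 2, 0); (2, 1, 0, 0, 0, 0); (1, 1, 1, 1, 1, 1); (0, 0, 0, 0, 1, 1))


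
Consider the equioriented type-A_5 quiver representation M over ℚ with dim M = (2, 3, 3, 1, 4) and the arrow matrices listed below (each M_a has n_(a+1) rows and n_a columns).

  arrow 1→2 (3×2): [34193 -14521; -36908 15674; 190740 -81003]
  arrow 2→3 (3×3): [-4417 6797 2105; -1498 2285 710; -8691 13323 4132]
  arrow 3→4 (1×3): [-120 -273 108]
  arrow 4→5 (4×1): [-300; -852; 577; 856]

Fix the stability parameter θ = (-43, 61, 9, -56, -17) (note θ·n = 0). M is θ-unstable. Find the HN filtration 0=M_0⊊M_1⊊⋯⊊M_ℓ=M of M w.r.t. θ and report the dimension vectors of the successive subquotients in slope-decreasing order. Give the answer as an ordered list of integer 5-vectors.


Via rank(M_{q-1}∘⋯∘M_p): M ≅ I[1,3], I[1,5], I[2,3], I[5,5]^3.
μ_θ-semistable layers: μ^(1)=35; μ^(2)=-3/4; μ^(3)=-17; μ^(4)=-43

((0, 2, 2, 0, 0); (0, 1, 1, 1, 1); (0, 0, 0, 0, 3); (2, 0, 0, 0, 0))


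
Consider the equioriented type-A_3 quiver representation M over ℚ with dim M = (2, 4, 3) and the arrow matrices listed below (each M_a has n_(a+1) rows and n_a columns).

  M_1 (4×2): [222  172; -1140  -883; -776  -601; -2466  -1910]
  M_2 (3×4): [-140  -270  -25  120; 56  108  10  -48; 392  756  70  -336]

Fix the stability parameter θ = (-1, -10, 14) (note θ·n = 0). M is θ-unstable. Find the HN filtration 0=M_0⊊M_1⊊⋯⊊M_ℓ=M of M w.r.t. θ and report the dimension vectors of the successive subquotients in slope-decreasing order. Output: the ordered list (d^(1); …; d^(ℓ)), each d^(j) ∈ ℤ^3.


Interval decomposition of M: I[1,2], I[1,3], I[2,2]^2, I[3,3]^2.
HN type (ℓ=3): μ^(1)=14; μ^(2)=-11/2; μ^(3)=-10

((0, 0, 3); (2, 2, 0); (0, 2, 0))


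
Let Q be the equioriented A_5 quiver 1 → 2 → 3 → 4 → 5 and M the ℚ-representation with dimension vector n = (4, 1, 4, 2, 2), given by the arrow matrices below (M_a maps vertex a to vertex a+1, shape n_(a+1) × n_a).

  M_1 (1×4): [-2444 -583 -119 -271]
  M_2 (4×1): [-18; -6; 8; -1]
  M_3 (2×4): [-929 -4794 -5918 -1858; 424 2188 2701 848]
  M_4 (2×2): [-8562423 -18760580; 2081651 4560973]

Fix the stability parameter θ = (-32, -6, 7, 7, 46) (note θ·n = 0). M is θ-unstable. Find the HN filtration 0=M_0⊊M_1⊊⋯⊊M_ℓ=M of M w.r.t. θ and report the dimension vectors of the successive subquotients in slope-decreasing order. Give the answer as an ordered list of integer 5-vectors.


Barcode: M ≅ I[1,1]^3, I[1,3], I[3,3], I[3,5]^2. HN layers by μ_θ (4 steps, strictly decreasing):
  μ^(1)=46; μ^(2)=7; μ^(3)=-6; μ^(4)=-32

((0, 0, 0, 0, 2); (0, 0, 4, 2, 0); (0, 1, 0, 0, 0); (4, 0, 0, 0, 0))


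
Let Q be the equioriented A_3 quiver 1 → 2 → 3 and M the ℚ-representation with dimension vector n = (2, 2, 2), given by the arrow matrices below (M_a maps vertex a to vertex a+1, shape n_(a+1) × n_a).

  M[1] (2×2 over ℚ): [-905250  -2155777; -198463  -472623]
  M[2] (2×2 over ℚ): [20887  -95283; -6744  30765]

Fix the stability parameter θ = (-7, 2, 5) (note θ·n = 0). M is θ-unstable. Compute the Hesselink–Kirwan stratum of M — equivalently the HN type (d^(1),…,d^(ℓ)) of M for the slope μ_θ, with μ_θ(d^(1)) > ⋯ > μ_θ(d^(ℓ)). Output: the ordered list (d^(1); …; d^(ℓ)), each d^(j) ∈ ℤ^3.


Barcode: M ≅ I[1,3]^2. HN layers by μ_θ (3 steps, strictly decreasing):
  μ^(1)=5; μ^(2)=2; μ^(3)=-7

((0, 0, 2); (0, 2, 0); (2, 0, 0))


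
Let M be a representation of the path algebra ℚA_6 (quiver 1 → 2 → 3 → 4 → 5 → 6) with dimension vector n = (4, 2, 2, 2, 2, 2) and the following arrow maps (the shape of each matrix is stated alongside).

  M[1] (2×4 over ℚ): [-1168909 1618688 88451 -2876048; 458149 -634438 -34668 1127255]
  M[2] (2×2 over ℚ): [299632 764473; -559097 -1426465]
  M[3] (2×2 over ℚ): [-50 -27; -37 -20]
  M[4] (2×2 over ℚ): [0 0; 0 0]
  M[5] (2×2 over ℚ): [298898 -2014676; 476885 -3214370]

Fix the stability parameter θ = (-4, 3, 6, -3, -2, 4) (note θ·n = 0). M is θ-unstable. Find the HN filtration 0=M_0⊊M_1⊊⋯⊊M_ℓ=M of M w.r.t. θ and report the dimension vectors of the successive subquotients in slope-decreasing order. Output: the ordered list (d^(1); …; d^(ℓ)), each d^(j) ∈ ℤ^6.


Via rank(M_{q-1}∘⋯∘M_p): M ≅ I[1,1]^2, I[1,4]^2, I[5,5], I[5,6], I[6,6].
μ_θ-semistable layers: μ^(1)=4; μ^(2)=2; μ^(3)=-2; μ^(4)=-4

((0, 0, 0, 0, 0, 2); (0, 2, 2, 2, 0, 0); (0, 0, 0, 0, 2, 0); (4, 0, 0, 0, 0, 0))


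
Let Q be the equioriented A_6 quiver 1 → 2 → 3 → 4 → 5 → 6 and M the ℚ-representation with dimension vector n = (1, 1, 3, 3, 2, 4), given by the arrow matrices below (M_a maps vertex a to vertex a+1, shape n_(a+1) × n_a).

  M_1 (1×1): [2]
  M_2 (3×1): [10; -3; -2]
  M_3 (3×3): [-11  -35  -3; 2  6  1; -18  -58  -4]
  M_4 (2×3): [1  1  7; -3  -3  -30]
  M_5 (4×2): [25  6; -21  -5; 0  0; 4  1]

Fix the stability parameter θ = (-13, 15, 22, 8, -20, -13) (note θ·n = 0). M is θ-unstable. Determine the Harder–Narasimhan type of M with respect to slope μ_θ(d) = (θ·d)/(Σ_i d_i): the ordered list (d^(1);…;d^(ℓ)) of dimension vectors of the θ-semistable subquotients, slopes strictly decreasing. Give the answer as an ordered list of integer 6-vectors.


Interval decomposition of M: I[1,6], I[3,3], I[3,4], I[4,6], I[6,6]^2.
HN type (ℓ=5): μ^(1)=22; μ^(2)=15; μ^(3)=12/5; μ^(4)=-25/3; μ^(5)=-13

((0, 0, 1, 0, 0, 0); (0, 0, 1, 1, 0, 0); (0, 1, 1, 1, 1, 1); (0, 0, 0, 1, 1, 1); (1, 0, 0, 0, 0, 2))


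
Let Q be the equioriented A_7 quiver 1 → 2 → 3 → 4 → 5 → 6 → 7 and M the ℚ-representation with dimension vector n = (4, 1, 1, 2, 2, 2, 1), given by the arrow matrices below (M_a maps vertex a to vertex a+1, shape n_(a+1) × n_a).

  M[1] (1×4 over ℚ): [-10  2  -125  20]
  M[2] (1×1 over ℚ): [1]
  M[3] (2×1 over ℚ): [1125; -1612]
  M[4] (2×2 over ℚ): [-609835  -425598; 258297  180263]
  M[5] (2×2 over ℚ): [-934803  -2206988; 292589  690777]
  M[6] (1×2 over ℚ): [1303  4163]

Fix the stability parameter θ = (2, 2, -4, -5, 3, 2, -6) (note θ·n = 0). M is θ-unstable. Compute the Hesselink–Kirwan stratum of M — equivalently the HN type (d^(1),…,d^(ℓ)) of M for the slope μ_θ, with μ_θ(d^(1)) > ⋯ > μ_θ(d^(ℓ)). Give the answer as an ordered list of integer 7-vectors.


Interval decomposition of M: I[1,1]^3, I[1,7], I[4,6].
HN type (ℓ=5): μ^(1)=5/2; μ^(2)=2; μ^(3)=-1/3; μ^(4)=-5/4; μ^(5)=-5

((0, 0, 0, 0, 1, 1, 0); (3, 0, 0, 0, 0, 0, 0); (0, 0, 0, 0, 1, 1, 1); (1, 1, 1, 1, 0, 0, 0); (0, 0, 0, 1, 0, 0, 0))


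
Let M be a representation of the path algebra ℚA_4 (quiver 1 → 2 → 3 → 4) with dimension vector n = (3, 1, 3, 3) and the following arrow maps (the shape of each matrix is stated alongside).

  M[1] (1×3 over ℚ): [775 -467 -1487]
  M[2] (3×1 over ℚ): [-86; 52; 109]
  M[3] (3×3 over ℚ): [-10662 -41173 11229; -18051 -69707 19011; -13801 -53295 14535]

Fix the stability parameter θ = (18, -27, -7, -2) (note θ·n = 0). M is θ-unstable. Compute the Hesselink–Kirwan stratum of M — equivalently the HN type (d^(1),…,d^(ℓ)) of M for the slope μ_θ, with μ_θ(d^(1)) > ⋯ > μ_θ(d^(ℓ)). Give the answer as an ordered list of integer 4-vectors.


Barcode: M ≅ I[1,1]^2, I[1,4], I[3,3], I[3,4], I[4,4]. HN layers by μ_θ (4 steps, strictly decreasing):
  μ^(1)=18; μ^(2)=-2; μ^(3)=-16/3; μ^(4)=-7

((2, 0, 0, 0); (0, 0, 0, 3); (1, 1, 1, 0); (0, 0, 2, 0))


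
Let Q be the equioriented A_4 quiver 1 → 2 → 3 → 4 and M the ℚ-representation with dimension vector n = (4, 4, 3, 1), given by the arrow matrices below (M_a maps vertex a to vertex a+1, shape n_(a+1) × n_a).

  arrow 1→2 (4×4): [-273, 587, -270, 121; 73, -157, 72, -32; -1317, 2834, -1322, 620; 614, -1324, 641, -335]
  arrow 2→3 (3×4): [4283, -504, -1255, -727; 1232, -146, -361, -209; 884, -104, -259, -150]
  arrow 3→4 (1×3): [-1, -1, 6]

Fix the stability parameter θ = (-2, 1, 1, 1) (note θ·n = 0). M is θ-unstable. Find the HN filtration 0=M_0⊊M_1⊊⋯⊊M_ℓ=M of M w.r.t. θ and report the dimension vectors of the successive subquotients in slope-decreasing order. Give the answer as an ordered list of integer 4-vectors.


Barcode: M ≅ I[1,2], I[1,3]^2, I[1,4]. HN layers by μ_θ (2 steps, strictly decreasing):
  μ^(1)=1; μ^(2)=-2

((0, 4, 3, 1); (4, 0, 0, 0))


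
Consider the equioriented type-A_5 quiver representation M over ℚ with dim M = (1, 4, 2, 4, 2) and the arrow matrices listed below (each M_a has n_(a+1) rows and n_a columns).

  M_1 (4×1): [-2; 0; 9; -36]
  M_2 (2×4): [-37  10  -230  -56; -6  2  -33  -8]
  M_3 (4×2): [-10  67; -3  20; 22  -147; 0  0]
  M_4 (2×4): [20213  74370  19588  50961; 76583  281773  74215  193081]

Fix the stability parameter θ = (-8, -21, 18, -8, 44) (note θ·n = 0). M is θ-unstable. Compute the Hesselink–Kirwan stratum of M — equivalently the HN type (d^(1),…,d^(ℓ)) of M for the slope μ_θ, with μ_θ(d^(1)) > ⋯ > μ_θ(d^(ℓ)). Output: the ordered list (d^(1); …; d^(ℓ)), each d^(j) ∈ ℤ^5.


Interval decomposition of M: I[1,5], I[2,2]^2, I[2,5], I[4,4]^2.
HN type (ℓ=5): μ^(1)=44; μ^(2)=5; μ^(3)=-8; μ^(4)=-29/2; μ^(5)=-21

((0, 0, 0, 0, 2); (0, 0, 2, 2, 0); (0, 0, 0, 2, 0); (1, 1, 0, 0, 0); (0, 3, 0, 0, 0))
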